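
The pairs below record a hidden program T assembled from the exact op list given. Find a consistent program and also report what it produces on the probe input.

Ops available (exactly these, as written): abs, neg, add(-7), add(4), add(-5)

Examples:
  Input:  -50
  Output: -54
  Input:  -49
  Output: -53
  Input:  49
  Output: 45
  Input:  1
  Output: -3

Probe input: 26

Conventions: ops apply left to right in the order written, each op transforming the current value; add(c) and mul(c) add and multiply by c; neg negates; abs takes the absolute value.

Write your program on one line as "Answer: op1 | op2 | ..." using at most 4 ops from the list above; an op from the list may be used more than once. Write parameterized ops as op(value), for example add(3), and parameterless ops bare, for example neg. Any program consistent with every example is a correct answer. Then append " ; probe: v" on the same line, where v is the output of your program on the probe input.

neg | add(4) | neg ; probe: 22

Check, running the answer program on each example:
  -50 -> 50 -> 54 -> -54
  -49 -> 49 -> 53 -> -53
  49 -> -49 -> -45 -> 45
  1 -> -1 -> 3 -> -3
  probe: 26 -> -26 -> -22 -> 22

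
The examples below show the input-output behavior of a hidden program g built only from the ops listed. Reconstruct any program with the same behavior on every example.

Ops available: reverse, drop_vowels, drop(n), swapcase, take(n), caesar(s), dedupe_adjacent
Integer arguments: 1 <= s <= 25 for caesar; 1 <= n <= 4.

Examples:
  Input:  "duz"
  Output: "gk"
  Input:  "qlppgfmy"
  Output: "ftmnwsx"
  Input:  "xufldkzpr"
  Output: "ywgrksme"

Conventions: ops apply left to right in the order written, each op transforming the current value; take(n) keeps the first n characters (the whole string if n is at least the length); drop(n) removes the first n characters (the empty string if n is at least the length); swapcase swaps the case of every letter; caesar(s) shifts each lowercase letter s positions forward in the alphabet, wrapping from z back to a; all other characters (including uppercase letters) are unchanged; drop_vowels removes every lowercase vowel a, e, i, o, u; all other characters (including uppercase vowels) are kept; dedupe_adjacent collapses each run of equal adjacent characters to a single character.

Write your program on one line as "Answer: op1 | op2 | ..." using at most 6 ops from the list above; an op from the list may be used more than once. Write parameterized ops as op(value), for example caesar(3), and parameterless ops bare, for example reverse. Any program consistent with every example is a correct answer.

reverse | drop_vowels | caesar(21) | dedupe_adjacent | caesar(12)

Check, running the answer program on each example:
  "duz" -> "zud" -> "zd" -> "uy" -> "uy" -> "gk"
  "qlppgfmy" -> "ymfgpplq" -> "ymfgpplq" -> "thabkkgl" -> "thabkgl" -> "ftmnwsx"
  "xufldkzpr" -> "rpzkdlfux" -> "rpzkdlfx" -> "mkufygas" -> "mkufygas" -> "ywgrksme"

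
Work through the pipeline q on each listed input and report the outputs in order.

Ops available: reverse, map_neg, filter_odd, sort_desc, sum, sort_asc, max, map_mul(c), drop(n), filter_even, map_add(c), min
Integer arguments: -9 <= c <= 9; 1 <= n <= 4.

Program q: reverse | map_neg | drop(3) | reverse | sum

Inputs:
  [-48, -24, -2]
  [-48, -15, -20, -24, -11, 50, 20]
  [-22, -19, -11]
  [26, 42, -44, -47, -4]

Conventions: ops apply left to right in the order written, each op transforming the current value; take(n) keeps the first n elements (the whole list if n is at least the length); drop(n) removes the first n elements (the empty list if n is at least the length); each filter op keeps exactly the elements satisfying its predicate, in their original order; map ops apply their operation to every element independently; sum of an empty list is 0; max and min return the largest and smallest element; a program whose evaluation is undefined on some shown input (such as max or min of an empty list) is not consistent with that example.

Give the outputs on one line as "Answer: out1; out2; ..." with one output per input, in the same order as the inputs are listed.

0; 107; 0; -68

Execution, op by op:
  [-48, -24, -2] -> [-2, -24, -48] -> [2, 24, 48] -> [] -> [] -> 0
  [-48, -15, -20, -24, -11, 50, 20] -> [20, 50, -11, -24, -20, -15, -48] -> [-20, -50, 11, 24, 20, 15, 48] -> [24, 20, 15, 48] -> [48, 15, 20, 24] -> 107
  [-22, -19, -11] -> [-11, -19, -22] -> [11, 19, 22] -> [] -> [] -> 0
  [26, 42, -44, -47, -4] -> [-4, -47, -44, 42, 26] -> [4, 47, 44, -42, -26] -> [-42, -26] -> [-26, -42] -> -68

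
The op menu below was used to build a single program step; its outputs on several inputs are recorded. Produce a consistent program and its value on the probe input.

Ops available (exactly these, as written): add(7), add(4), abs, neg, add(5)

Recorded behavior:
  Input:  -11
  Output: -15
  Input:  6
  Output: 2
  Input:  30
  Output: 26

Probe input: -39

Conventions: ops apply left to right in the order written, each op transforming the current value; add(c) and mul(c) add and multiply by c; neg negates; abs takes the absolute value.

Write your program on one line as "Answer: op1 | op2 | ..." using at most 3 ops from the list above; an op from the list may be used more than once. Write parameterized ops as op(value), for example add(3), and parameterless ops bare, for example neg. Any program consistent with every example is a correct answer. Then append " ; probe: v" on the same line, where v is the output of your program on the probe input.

neg | add(4) | neg ; probe: -43

Check, running the answer program on each example:
  -11 -> 11 -> 15 -> -15
  6 -> -6 -> -2 -> 2
  30 -> -30 -> -26 -> 26
  probe: -39 -> 39 -> 43 -> -43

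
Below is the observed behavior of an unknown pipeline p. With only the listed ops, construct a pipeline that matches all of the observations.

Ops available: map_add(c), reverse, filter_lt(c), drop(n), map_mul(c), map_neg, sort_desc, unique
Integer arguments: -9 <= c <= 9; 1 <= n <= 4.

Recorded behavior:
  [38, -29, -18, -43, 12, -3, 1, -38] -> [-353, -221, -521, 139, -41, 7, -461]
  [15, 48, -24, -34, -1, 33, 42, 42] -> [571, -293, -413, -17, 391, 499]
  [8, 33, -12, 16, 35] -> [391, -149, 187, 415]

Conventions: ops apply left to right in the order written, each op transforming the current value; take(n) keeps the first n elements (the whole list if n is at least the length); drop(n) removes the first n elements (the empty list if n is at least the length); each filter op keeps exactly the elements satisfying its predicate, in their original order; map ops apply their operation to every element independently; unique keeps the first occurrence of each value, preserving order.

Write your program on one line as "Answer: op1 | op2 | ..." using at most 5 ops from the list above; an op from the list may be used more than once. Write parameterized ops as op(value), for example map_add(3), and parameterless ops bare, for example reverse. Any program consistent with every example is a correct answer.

map_mul(4) | map_mul(3) | unique | map_add(-5) | drop(1)

Check, running the answer program on each example:
  [38, -29, -18, -43, 12, -3, 1, -38] -> [152, -116, -72, -172, 48, -12, 4, -152] -> [456, -348, -216, -516, 144, -36, 12, -456] -> [456, -348, -216, -516, 144, -36, 12, -456] -> [451, -353, -221, -521, 139, -41, 7, -461] -> [-353, -221, -521, 139, -41, 7, -461]
  [15, 48, -24, -34, -1, 33, 42, 42] -> [60, 192, -96, -136, -4, 132, 168, 168] -> [180, 576, -288, -408, -12, 396, 504, 504] -> [180, 576, -288, -408, -12, 396, 504] -> [175, 571, -293, -413, -17, 391, 499] -> [571, -293, -413, -17, 391, 499]
  [8, 33, -12, 16, 35] -> [32, 132, -48, 64, 140] -> [96, 396, -144, 192, 420] -> [96, 396, -144, 192, 420] -> [91, 391, -149, 187, 415] -> [391, -149, 187, 415]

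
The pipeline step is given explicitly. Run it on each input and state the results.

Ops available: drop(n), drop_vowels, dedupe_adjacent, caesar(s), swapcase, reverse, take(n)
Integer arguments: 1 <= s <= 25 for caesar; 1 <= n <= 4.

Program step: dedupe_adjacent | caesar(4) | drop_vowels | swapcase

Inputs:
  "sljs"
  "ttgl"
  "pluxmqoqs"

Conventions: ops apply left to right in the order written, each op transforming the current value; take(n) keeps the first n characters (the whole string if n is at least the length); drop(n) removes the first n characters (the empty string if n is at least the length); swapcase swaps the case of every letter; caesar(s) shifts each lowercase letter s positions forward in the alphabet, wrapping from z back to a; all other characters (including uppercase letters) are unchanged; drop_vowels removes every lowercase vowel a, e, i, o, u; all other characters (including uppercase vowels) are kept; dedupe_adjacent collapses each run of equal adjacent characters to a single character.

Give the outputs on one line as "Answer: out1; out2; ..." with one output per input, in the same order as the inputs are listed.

"WPNW"; "XKP"; "TPYBQSW"

Execution, op by op:
  "sljs" -> "sljs" -> "wpnw" -> "wpnw" -> "WPNW"
  "ttgl" -> "tgl" -> "xkp" -> "xkp" -> "XKP"
  "pluxmqoqs" -> "pluxmqoqs" -> "tpybqusuw" -> "tpybqsw" -> "TPYBQSW"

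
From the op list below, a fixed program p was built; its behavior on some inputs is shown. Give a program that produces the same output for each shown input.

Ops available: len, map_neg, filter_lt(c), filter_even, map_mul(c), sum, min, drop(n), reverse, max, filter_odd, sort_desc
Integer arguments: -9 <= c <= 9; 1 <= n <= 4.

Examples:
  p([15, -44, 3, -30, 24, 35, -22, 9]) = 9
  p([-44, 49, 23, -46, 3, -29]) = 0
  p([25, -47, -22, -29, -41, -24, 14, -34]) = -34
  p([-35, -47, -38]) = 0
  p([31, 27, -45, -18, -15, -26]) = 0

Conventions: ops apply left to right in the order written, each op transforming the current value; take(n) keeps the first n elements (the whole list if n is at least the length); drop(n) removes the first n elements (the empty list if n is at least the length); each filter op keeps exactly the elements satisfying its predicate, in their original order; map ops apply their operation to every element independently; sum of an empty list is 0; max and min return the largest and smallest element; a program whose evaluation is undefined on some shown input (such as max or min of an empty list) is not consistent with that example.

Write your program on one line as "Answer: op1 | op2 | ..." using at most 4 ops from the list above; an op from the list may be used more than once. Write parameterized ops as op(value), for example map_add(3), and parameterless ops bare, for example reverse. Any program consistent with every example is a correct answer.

drop(4) | drop(3) | sum

Check, running the answer program on each example:
  [15, -44, 3, -30, 24, 35, -22, 9] -> [24, 35, -22, 9] -> [9] -> 9
  [-44, 49, 23, -46, 3, -29] -> [3, -29] -> [] -> 0
  [25, -47, -22, -29, -41, -24, 14, -34] -> [-41, -24, 14, -34] -> [-34] -> -34
  [-35, -47, -38] -> [] -> [] -> 0
  [31, 27, -45, -18, -15, -26] -> [-15, -26] -> [] -> 0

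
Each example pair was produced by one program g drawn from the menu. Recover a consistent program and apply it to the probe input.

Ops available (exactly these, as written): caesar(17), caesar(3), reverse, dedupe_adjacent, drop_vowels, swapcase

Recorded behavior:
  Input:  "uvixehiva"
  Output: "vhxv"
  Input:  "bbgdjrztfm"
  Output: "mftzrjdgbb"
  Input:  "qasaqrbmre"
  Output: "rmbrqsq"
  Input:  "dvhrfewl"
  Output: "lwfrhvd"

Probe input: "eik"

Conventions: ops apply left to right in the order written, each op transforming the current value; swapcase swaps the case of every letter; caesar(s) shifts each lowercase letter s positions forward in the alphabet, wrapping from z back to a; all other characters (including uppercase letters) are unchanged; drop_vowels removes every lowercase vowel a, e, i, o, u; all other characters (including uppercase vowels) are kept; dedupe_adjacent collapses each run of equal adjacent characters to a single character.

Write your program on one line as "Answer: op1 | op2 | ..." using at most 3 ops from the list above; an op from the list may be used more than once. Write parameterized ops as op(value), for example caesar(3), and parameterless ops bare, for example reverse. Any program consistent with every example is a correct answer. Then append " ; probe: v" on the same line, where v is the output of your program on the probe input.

drop_vowels | reverse ; probe: "k"

Check, running the answer program on each example:
  "uvixehiva" -> "vxhv" -> "vhxv"
  "bbgdjrztfm" -> "bbgdjrztfm" -> "mftzrjdgbb"
  "qasaqrbmre" -> "qsqrbmr" -> "rmbrqsq"
  "dvhrfewl" -> "dvhrfwl" -> "lwfrhvd"
  probe: "eik" -> "k" -> "k"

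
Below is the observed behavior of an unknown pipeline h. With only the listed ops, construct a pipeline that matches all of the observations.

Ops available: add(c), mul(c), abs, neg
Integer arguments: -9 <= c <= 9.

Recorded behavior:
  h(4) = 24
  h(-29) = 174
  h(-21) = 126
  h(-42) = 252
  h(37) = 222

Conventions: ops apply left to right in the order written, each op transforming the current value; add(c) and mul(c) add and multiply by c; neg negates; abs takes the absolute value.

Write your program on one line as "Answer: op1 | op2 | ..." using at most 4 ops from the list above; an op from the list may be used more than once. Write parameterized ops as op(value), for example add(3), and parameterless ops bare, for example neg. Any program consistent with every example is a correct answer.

mul(6) | neg | abs

Check, running the answer program on each example:
  4 -> 24 -> -24 -> 24
  -29 -> -174 -> 174 -> 174
  -21 -> -126 -> 126 -> 126
  -42 -> -252 -> 252 -> 252
  37 -> 222 -> -222 -> 222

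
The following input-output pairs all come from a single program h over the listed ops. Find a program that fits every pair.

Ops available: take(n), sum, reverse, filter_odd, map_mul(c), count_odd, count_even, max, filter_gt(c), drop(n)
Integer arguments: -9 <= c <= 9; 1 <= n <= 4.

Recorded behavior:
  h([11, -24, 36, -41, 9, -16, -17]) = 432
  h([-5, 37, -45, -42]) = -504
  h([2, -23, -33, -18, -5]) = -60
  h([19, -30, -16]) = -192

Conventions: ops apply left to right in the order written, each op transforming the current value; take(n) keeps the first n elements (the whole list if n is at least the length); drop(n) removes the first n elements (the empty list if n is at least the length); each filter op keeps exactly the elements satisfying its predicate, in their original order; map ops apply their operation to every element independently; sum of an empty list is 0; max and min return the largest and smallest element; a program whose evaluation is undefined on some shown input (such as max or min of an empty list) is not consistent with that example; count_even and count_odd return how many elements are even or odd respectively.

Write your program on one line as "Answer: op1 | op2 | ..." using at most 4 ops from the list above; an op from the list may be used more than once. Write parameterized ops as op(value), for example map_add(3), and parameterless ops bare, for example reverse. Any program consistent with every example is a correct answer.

map_mul(-3) | map_mul(-4) | drop(2) | max

Check, running the answer program on each example:
  [11, -24, 36, -41, 9, -16, -17] -> [-33, 72, -108, 123, -27, 48, 51] -> [132, -288, 432, -492, 108, -192, -204] -> [432, -492, 108, -192, -204] -> 432
  [-5, 37, -45, -42] -> [15, -111, 135, 126] -> [-60, 444, -540, -504] -> [-540, -504] -> -504
  [2, -23, -33, -18, -5] -> [-6, 69, 99, 54, 15] -> [24, -276, -396, -216, -60] -> [-396, -216, -60] -> -60
  [19, -30, -16] -> [-57, 90, 48] -> [228, -360, -192] -> [-192] -> -192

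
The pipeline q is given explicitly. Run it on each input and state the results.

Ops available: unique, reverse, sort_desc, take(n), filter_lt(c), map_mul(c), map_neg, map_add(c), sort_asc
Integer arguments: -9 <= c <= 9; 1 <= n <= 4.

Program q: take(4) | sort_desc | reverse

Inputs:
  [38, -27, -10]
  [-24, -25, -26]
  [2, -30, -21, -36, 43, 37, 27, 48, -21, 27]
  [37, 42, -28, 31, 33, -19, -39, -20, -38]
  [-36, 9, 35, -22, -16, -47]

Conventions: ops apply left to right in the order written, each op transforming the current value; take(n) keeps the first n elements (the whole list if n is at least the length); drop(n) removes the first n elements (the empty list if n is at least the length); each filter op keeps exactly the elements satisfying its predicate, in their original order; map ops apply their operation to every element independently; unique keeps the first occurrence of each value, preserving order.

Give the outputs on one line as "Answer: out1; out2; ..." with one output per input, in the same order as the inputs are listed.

Execution, op by op:
  [38, -27, -10] -> [38, -27, -10] -> [38, -10, -27] -> [-27, -10, 38]
  [-24, -25, -26] -> [-24, -25, -26] -> [-24, -25, -26] -> [-26, -25, -24]
  [2, -30, -21, -36, 43, 37, 27, 48, -21, 27] -> [2, -30, -21, -36] -> [2, -21, -30, -36] -> [-36, -30, -21, 2]
  [37, 42, -28, 31, 33, -19, -39, -20, -38] -> [37, 42, -28, 31] -> [42, 37, 31, -28] -> [-28, 31, 37, 42]
  [-36, 9, 35, -22, -16, -47] -> [-36, 9, 35, -22] -> [35, 9, -22, -36] -> [-36, -22, 9, 35]

[-27, -10, 38]; [-26, -25, -24]; [-36, -30, -21, 2]; [-28, 31, 37, 42]; [-36, -22, 9, 35]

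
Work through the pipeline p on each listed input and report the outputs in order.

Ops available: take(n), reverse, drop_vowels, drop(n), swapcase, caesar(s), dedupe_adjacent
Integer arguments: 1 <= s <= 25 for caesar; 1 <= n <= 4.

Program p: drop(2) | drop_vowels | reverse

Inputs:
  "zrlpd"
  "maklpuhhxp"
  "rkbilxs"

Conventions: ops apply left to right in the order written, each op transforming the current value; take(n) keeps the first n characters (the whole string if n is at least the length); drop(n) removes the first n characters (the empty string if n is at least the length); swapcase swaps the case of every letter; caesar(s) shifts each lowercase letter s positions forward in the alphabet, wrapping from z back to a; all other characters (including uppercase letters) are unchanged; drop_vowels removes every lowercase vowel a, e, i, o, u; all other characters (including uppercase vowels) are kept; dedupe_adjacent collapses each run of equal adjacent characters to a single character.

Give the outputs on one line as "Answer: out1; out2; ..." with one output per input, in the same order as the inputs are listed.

Execution, op by op:
  "zrlpd" -> "lpd" -> "lpd" -> "dpl"
  "maklpuhhxp" -> "klpuhhxp" -> "klphhxp" -> "pxhhplk"
  "rkbilxs" -> "bilxs" -> "blxs" -> "sxlb"

"dpl"; "pxhhplk"; "sxlb"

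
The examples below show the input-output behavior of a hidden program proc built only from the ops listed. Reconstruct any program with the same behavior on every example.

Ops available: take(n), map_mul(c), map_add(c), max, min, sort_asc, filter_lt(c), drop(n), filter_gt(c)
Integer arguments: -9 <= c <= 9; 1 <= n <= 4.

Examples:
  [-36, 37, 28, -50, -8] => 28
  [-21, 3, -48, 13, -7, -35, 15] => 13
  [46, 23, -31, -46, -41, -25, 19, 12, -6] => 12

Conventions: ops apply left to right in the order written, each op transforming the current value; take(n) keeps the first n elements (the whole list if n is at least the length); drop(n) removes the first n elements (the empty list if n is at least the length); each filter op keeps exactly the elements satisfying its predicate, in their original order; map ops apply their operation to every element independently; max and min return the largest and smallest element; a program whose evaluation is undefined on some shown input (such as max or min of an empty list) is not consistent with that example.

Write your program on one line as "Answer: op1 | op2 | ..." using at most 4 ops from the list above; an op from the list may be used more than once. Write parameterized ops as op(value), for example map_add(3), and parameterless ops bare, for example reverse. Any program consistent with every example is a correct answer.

filter_gt(4) | sort_asc | min

Check, running the answer program on each example:
  [-36, 37, 28, -50, -8] -> [37, 28] -> [28, 37] -> 28
  [-21, 3, -48, 13, -7, -35, 15] -> [13, 15] -> [13, 15] -> 13
  [46, 23, -31, -46, -41, -25, 19, 12, -6] -> [46, 23, 19, 12] -> [12, 19, 23, 46] -> 12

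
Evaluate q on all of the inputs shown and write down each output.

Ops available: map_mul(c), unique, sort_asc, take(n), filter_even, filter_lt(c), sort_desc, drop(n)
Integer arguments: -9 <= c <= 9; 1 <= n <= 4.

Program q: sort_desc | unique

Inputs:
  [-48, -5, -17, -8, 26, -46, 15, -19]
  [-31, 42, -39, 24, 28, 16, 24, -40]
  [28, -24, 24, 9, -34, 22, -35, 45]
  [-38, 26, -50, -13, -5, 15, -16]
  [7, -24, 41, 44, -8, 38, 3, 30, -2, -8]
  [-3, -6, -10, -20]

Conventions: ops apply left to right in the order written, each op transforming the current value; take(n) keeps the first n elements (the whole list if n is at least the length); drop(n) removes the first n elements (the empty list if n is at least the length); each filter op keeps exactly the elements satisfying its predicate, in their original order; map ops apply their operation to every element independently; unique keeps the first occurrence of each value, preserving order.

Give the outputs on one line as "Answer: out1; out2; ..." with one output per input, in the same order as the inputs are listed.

Execution, op by op:
  [-48, -5, -17, -8, 26, -46, 15, -19] -> [26, 15, -5, -8, -17, -19, -46, -48] -> [26, 15, -5, -8, -17, -19, -46, -48]
  [-31, 42, -39, 24, 28, 16, 24, -40] -> [42, 28, 24, 24, 16, -31, -39, -40] -> [42, 28, 24, 16, -31, -39, -40]
  [28, -24, 24, 9, -34, 22, -35, 45] -> [45, 28, 24, 22, 9, -24, -34, -35] -> [45, 28, 24, 22, 9, -24, -34, -35]
  [-38, 26, -50, -13, -5, 15, -16] -> [26, 15, -5, -13, -16, -38, -50] -> [26, 15, -5, -13, -16, -38, -50]
  [7, -24, 41, 44, -8, 38, 3, 30, -2, -8] -> [44, 41, 38, 30, 7, 3, -2, -8, -8, -24] -> [44, 41, 38, 30, 7, 3, -2, -8, -24]
  [-3, -6, -10, -20] -> [-3, -6, -10, -20] -> [-3, -6, -10, -20]

[26, 15, -5, -8, -17, -19, -46, -48]; [42, 28, 24, 16, -31, -39, -40]; [45, 28, 24, 22, 9, -24, -34, -35]; [26, 15, -5, -13, -16, -38, -50]; [44, 41, 38, 30, 7, 3, -2, -8, -24]; [-3, -6, -10, -20]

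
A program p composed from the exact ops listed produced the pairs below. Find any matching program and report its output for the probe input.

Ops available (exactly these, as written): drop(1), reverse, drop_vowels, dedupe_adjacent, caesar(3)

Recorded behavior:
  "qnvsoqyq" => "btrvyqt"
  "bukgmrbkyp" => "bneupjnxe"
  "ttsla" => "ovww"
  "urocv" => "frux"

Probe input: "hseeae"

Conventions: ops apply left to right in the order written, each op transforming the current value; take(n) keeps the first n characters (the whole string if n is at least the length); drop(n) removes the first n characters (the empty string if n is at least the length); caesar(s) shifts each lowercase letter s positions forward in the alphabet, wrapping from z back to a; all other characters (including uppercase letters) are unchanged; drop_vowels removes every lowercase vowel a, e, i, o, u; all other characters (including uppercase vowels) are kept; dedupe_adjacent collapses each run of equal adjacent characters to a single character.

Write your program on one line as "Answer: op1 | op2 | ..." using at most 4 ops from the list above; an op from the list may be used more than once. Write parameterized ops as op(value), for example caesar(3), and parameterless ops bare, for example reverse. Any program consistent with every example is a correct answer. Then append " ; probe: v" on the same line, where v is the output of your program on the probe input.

caesar(3) | reverse | drop(1) ; probe: "dhhvk"

Check, running the answer program on each example:
  "qnvsoqyq" -> "tqyvrtbt" -> "tbtrvyqt" -> "btrvyqt"
  "bukgmrbkyp" -> "exnjpuenbs" -> "sbneupjnxe" -> "bneupjnxe"
  "ttsla" -> "wwvod" -> "dovww" -> "ovww"
  "urocv" -> "xurfy" -> "yfrux" -> "frux"
  probe: "hseeae" -> "kvhhdh" -> "hdhhvk" -> "dhhvk"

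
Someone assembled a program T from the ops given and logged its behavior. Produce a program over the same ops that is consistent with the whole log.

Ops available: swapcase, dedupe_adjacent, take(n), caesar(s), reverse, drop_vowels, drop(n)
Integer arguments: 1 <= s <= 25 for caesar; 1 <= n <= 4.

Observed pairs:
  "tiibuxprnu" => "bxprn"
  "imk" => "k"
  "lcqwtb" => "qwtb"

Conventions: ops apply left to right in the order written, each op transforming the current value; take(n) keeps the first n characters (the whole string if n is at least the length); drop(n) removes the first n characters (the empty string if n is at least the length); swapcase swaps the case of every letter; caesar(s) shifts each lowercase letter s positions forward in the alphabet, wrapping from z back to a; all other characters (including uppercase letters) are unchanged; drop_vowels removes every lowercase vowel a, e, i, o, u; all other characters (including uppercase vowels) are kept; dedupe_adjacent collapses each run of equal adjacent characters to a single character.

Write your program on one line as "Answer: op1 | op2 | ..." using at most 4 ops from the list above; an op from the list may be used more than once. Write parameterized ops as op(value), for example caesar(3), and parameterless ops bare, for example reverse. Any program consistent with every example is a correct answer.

drop(1) | drop(1) | drop_vowels

Check, running the answer program on each example:
  "tiibuxprnu" -> "iibuxprnu" -> "ibuxprnu" -> "bxprn"
  "imk" -> "mk" -> "k" -> "k"
  "lcqwtb" -> "cqwtb" -> "qwtb" -> "qwtb"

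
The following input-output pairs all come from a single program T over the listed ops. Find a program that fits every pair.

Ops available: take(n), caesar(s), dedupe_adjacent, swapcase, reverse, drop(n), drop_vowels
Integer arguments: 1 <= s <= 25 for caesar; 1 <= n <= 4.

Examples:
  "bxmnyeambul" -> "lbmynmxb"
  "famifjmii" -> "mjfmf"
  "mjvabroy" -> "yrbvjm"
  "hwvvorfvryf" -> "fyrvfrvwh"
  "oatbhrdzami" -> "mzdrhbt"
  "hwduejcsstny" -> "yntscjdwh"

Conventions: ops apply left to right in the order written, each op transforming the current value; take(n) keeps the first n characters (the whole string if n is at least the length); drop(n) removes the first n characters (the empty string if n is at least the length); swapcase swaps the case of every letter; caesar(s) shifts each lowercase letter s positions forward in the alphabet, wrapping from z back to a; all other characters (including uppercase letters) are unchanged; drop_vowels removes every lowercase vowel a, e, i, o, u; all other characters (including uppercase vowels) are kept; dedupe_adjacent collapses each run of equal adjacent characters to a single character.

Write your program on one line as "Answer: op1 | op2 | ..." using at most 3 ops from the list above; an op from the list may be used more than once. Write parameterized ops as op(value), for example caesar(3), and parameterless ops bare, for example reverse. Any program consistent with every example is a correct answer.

reverse | drop_vowels | dedupe_adjacent

Check, running the answer program on each example:
  "bxmnyeambul" -> "lubmaeynmxb" -> "lbmynmxb" -> "lbmynmxb"
  "famifjmii" -> "iimjfimaf" -> "mjfmf" -> "mjfmf"
  "mjvabroy" -> "yorbavjm" -> "yrbvjm" -> "yrbvjm"
  "hwvvorfvryf" -> "fyrvfrovvwh" -> "fyrvfrvvwh" -> "fyrvfrvwh"
  "oatbhrdzami" -> "imazdrhbtao" -> "mzdrhbt" -> "mzdrhbt"
  "hwduejcsstny" -> "yntsscjeudwh" -> "yntsscjdwh" -> "yntscjdwh"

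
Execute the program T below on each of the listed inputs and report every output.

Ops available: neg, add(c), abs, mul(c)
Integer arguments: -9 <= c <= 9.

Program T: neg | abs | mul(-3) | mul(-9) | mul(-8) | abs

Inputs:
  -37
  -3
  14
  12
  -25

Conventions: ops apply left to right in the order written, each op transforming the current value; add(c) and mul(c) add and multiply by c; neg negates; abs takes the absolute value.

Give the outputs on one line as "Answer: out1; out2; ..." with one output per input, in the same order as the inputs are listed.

Execution, op by op:
  -37 -> 37 -> 37 -> -111 -> 999 -> -7992 -> 7992
  -3 -> 3 -> 3 -> -9 -> 81 -> -648 -> 648
  14 -> -14 -> 14 -> -42 -> 378 -> -3024 -> 3024
  12 -> -12 -> 12 -> -36 -> 324 -> -2592 -> 2592
  -25 -> 25 -> 25 -> -75 -> 675 -> -5400 -> 5400

7992; 648; 3024; 2592; 5400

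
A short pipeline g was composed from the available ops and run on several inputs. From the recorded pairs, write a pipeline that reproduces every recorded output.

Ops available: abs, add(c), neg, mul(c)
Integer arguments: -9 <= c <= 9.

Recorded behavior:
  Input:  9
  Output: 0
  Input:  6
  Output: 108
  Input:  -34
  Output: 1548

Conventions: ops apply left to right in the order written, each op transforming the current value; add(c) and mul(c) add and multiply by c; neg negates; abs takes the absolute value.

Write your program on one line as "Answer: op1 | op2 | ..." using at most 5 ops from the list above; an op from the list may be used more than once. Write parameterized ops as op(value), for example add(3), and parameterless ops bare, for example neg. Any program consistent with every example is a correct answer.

add(-9) | neg | mul(-9) | mul(4) | neg

Check, running the answer program on each example:
  9 -> 0 -> 0 -> 0 -> 0 -> 0
  6 -> -3 -> 3 -> -27 -> -108 -> 108
  -34 -> -43 -> 43 -> -387 -> -1548 -> 1548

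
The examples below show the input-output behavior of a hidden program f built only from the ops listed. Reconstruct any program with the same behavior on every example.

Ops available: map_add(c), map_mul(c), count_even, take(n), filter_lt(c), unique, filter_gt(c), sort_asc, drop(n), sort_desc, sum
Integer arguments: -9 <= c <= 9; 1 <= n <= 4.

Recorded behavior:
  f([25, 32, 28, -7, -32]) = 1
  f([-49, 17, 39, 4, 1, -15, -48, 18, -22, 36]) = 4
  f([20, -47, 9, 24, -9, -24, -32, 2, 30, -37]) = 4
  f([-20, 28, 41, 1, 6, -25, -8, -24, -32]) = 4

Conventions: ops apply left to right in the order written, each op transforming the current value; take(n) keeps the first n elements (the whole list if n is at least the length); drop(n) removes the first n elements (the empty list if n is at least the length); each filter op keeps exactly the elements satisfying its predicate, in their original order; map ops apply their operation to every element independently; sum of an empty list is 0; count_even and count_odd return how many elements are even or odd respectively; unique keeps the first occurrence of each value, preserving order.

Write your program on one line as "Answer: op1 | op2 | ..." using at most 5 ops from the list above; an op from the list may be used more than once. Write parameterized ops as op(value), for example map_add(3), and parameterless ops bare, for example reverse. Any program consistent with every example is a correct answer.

filter_lt(-9) | map_mul(-8) | map_add(-2) | sort_asc | count_even

Check, running the answer program on each example:
  [25, 32, 28, -7, -32] -> [-32] -> [256] -> [254] -> [254] -> 1
  [-49, 17, 39, 4, 1, -15, -48, 18, -22, 36] -> [-49, -15, -48, -22] -> [392, 120, 384, 176] -> [390, 118, 382, 174] -> [118, 174, 382, 390] -> 4
  [20, -47, 9, 24, -9, -24, -32, 2, 30, -37] -> [-47, -24, -32, -37] -> [376, 192, 256, 296] -> [374, 190, 254, 294] -> [190, 254, 294, 374] -> 4
  [-20, 28, 41, 1, 6, -25, -8, -24, -32] -> [-20, -25, -24, -32] -> [160, 200, 192, 256] -> [158, 198, 190, 254] -> [158, 190, 198, 254] -> 4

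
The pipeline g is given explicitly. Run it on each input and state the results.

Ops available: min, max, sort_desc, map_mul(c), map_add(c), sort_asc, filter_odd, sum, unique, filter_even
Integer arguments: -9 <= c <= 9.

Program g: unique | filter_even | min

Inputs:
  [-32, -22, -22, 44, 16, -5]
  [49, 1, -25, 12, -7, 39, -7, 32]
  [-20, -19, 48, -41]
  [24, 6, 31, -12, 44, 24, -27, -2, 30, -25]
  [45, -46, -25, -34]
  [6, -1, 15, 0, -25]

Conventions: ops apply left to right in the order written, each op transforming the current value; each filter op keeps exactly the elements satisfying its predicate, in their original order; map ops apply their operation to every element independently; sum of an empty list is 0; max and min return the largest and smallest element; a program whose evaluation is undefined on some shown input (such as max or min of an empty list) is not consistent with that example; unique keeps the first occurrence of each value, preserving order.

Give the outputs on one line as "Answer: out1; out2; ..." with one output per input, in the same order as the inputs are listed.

Execution, op by op:
  [-32, -22, -22, 44, 16, -5] -> [-32, -22, 44, 16, -5] -> [-32, -22, 44, 16] -> -32
  [49, 1, -25, 12, -7, 39, -7, 32] -> [49, 1, -25, 12, -7, 39, 32] -> [12, 32] -> 12
  [-20, -19, 48, -41] -> [-20, -19, 48, -41] -> [-20, 48] -> -20
  [24, 6, 31, -12, 44, 24, -27, -2, 30, -25] -> [24, 6, 31, -12, 44, -27, -2, 30, -25] -> [24, 6, -12, 44, -2, 30] -> -12
  [45, -46, -25, -34] -> [45, -46, -25, -34] -> [-46, -34] -> -46
  [6, -1, 15, 0, -25] -> [6, -1, 15, 0, -25] -> [6, 0] -> 0

-32; 12; -20; -12; -46; 0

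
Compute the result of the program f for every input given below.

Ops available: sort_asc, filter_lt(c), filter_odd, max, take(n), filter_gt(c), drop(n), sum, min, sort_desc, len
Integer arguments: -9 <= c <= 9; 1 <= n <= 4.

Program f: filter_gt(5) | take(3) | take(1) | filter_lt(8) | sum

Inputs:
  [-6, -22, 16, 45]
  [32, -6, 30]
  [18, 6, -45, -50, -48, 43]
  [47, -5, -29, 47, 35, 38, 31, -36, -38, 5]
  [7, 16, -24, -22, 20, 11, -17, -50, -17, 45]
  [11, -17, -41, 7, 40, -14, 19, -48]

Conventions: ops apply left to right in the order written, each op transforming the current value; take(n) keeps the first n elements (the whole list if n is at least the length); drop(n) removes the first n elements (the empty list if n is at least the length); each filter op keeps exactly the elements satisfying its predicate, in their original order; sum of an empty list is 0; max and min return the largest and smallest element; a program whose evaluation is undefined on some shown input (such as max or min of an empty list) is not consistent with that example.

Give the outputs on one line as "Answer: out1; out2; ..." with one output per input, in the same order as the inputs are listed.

Execution, op by op:
  [-6, -22, 16, 45] -> [16, 45] -> [16, 45] -> [16] -> [] -> 0
  [32, -6, 30] -> [32, 30] -> [32, 30] -> [32] -> [] -> 0
  [18, 6, -45, -50, -48, 43] -> [18, 6, 43] -> [18, 6, 43] -> [18] -> [] -> 0
  [47, -5, -29, 47, 35, 38, 31, -36, -38, 5] -> [47, 47, 35, 38, 31] -> [47, 47, 35] -> [47] -> [] -> 0
  [7, 16, -24, -22, 20, 11, -17, -50, -17, 45] -> [7, 16, 20, 11, 45] -> [7, 16, 20] -> [7] -> [7] -> 7
  [11, -17, -41, 7, 40, -14, 19, -48] -> [11, 7, 40, 19] -> [11, 7, 40] -> [11] -> [] -> 0

0; 0; 0; 0; 7; 0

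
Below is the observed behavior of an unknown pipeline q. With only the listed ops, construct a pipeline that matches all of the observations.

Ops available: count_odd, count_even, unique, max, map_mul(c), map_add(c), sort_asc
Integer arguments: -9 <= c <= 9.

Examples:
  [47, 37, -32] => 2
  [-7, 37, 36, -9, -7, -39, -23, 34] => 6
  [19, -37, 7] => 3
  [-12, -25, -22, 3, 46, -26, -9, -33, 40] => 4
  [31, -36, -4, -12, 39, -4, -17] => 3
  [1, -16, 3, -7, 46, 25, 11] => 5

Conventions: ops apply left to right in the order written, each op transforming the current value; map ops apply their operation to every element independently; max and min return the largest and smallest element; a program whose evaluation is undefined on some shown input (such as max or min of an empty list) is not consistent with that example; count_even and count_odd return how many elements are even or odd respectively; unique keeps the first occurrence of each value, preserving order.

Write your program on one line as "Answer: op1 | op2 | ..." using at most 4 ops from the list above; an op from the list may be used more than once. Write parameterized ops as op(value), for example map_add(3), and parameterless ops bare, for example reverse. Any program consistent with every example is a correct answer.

map_add(3) | map_mul(-5) | count_even

Check, running the answer program on each example:
  [47, 37, -32] -> [50, 40, -29] -> [-250, -200, 145] -> 2
  [-7, 37, 36, -9, -7, -39, -23, 34] -> [-4, 40, 39, -6, -4, -36, -20, 37] -> [20, -200, -195, 30, 20, 180, 100, -185] -> 6
  [19, -37, 7] -> [22, -34, 10] -> [-110, 170, -50] -> 3
  [-12, -25, -22, 3, 46, -26, -9, -33, 40] -> [-9, -22, -19, 6, 49, -23, -6, -30, 43] -> [45, 110, 95, -30, -245, 115, 30, 150, -215] -> 4
  [31, -36, -4, -12, 39, -4, -17] -> [34, -33, -1, -9, 42, -1, -14] -> [-170, 165, 5, 45, -210, 5, 70] -> 3
  [1, -16, 3, -7, 46, 25, 11] -> [4, -13, 6, -4, 49, 28, 14] -> [-20, 65, -30, 20, -245, -140, -70] -> 5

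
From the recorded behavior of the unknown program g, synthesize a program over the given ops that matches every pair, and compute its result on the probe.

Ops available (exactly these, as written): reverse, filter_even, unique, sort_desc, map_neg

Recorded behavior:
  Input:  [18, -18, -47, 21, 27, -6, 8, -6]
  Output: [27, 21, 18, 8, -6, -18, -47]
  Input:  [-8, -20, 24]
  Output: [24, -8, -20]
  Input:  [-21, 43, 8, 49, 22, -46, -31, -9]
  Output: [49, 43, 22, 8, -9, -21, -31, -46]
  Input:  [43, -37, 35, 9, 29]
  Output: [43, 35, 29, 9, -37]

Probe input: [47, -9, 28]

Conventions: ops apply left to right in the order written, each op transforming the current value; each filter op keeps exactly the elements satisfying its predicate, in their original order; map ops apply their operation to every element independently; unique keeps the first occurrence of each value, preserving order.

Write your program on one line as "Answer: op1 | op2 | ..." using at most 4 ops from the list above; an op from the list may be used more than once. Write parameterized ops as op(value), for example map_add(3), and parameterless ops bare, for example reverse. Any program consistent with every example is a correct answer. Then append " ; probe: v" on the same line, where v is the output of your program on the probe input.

reverse | sort_desc | unique ; probe: [47, 28, -9]

Check, running the answer program on each example:
  [18, -18, -47, 21, 27, -6, 8, -6] -> [-6, 8, -6, 27, 21, -47, -18, 18] -> [27, 21, 18, 8, -6, -6, -18, -47] -> [27, 21, 18, 8, -6, -18, -47]
  [-8, -20, 24] -> [24, -20, -8] -> [24, -8, -20] -> [24, -8, -20]
  [-21, 43, 8, 49, 22, -46, -31, -9] -> [-9, -31, -46, 22, 49, 8, 43, -21] -> [49, 43, 22, 8, -9, -21, -31, -46] -> [49, 43, 22, 8, -9, -21, -31, -46]
  [43, -37, 35, 9, 29] -> [29, 9, 35, -37, 43] -> [43, 35, 29, 9, -37] -> [43, 35, 29, 9, -37]
  probe: [47, -9, 28] -> [28, -9, 47] -> [47, 28, -9] -> [47, 28, -9]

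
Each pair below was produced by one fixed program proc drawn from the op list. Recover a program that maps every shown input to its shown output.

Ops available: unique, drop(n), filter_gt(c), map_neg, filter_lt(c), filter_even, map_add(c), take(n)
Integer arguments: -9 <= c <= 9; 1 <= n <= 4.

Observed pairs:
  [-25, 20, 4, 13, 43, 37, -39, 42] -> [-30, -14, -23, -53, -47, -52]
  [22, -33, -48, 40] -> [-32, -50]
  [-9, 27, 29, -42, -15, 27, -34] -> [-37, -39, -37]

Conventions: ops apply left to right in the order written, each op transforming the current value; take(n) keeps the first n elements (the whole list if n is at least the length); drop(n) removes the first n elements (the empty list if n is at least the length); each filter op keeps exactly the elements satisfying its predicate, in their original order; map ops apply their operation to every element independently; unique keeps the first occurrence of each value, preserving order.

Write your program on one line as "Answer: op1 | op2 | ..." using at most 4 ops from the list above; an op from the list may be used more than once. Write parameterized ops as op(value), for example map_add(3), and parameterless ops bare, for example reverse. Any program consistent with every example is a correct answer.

map_add(1) | map_add(9) | filter_gt(6) | map_neg

Check, running the answer program on each example:
  [-25, 20, 4, 13, 43, 37, -39, 42] -> [-24, 21, 5, 14, 44, 38, -38, 43] -> [-15, 30, 14, 23, 53, 47, -29, 52] -> [30, 14, 23, 53, 47, 52] -> [-30, -14, -23, -53, -47, -52]
  [22, -33, -48, 40] -> [23, -32, -47, 41] -> [32, -23, -38, 50] -> [32, 50] -> [-32, -50]
  [-9, 27, 29, -42, -15, 27, -34] -> [-8, 28, 30, -41, -14, 28, -33] -> [1, 37, 39, -32, -5, 37, -24] -> [37, 39, 37] -> [-37, -39, -37]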